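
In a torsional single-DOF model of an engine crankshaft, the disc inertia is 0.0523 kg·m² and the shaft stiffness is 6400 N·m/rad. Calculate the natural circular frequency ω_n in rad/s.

350 rad/s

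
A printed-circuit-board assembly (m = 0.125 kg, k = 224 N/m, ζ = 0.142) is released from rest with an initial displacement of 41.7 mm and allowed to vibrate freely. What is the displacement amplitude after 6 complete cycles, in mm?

0.187 mm

Logarithmic decrement δ = 2πζ/√(1 − ζ²) = 2π × 0.1420/√(1 − 0.0202) = 0.9013.
After n cycles, x_n/x₀ = e^(−nδ), so x_6 = 41.7 × e^(−6 × 0.9013) = 41.7 × 0.004480 = 0.1868 mm.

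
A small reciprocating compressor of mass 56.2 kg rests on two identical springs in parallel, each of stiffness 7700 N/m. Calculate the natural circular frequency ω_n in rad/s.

Parallel springs add: k_eq = 2 × 7700 = 15400 N/m.
ω_n = √(k_eq/m) = √(15400/56.2) = √274.0 = 16.55 rad/s.

16.6 rad/s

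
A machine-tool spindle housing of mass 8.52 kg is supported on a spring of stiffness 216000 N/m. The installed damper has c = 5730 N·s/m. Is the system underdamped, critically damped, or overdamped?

overdamped

c_c = 2√(k·m) = 2713 N·s/m; ζ = c/c_c = 5730/2713 = 2.11.
Since ζ > 1 the system is overdamped.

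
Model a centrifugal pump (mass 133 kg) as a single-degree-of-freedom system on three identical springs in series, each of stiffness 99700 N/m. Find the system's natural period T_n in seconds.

0.397 s

Series springs: 1/k_eq = 3/99700, so k_eq = 99700/3 = 33230 N/m.
ω_n = √(k_eq/m) = √(33230/133) = √249.9 = 15.81 rad/s.
T_n = 2π/ω_n = 6.283/15.81 = 0.3975 s.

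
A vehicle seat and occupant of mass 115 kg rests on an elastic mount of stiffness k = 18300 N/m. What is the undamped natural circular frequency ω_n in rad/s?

12.6 rad/s

ω_n = √(k/m) = √(18300/115) = √159.1 = 12.61 rad/s.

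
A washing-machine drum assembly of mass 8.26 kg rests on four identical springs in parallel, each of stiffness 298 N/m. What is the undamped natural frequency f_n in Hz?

1.91 Hz

Parallel springs add: k_eq = 4 × 298 = 1192 N/m.
ω_n = √(k_eq/m) = √(1192/8.26) = √144.3 = 12.01 rad/s.
f_n = ω_n/(2π) = 12.01/6.283 = 1.912 Hz.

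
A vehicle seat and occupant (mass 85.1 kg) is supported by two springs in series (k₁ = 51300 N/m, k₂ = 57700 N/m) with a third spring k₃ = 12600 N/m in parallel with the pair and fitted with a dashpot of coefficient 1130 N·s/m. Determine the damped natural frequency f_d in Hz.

3.27 Hz

Series pair: k_s = k₁k₂/(k₁+k₂) = (51300)(57700)/(51300 + 57700) = 27160 N/m. In parallel with k₃: k_eq = 27160 + 12600 = 39760 N/m.
ω_n = √(k_eq/m) = √(39760/85.1) = 21.61 rad/s.
Critical damping c_c = 2√(k_eq·m) = 2√(39760 × 85.1) = 3679 N·s/m, so ζ = c/c_c = 1130/3679 = 0.3072.
ω_d = ω_n√(1 − ζ²) = 21.61 × √(1 − 0.0944) = 20.57 rad/s.
f_d = ω_d/(2π) = 3.274 Hz.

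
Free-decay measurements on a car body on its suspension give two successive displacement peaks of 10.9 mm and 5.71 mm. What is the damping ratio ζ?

0.102

Logarithmic decrement δ = (1/n)·ln(x₀/x_n) = (1/1)·ln(10.9/5.71) = (1/1)·ln(1.909) = 0.6465.
ζ = δ/√(4π² + δ²) = 0.6465/√(39.48 + 0.418) = 0.6465/6.316 = 0.1024.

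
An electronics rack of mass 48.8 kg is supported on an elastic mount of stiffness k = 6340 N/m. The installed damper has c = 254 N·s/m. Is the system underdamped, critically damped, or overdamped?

c_c = 2√(k·m) = 1112 N·s/m; ζ = c/c_c = 254/1112 = 0.228.
Since ζ < 1 the system is underdamped.

underdamped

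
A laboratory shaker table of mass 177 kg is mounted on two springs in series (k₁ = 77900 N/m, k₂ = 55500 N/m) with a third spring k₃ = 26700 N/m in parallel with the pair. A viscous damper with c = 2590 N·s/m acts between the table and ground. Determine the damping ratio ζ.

0.400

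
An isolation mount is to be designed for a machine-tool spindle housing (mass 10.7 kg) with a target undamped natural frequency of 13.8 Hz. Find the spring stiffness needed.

80400 N/m

ω_n = 2πf_n = 2π × 13.8 = 86.71 rad/s.
k = m·ω_n² = 10.7 × 86.71² = 10.7 × 7518 = 80450 N/m.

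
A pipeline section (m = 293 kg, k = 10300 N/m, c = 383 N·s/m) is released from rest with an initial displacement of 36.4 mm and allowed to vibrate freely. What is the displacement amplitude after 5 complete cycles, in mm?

ζ = c/(2√(km)) = 383/(2√(10300 × 293)) = 383/3474 = 0.1102.
Logarithmic decrement δ = 2πζ/√(1 − ζ²) = 2π × 0.1102/√(1 − 0.0122) = 0.6969.
After n cycles, x_n/x₀ = e^(−nδ), so x_5 = 36.4 × e^(−5 × 0.6969) = 36.4 × 0.03067 = 1.117 mm.

1.12 mm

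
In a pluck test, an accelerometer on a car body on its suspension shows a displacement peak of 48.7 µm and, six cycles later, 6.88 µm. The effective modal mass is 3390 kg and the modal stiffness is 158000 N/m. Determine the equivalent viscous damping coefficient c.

Logarithmic decrement δ = (1/n)·ln(x₀/x_n) = (1/6)·ln(48.7/6.88) = (1/6)·ln(7.078) = 0.3262.
ζ = δ/√(4π² + δ²) = 0.3262/√(39.48 + 0.106) = 0.3262/6.292 = 0.05184.
c = ζ · 2√(km) = 0.05184 × 2√(158000 × 3390) = 0.05184 × 46290 = 2400 N·s/m.

2400 N·s/m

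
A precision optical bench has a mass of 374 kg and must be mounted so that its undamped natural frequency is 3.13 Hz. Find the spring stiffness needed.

145000 N/m

ω_n = 2πf_n = 2π × 3.13 = 19.67 rad/s.
k = m·ω_n² = 374 × 19.67² = 374 × 386.8 = 144700 N/m.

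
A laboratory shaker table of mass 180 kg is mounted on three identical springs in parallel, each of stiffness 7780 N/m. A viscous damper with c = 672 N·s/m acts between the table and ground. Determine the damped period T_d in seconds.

0.559 s

Parallel springs add: k_eq = 3 × 7780 = 23340 N/m.
ω_n = √(k_eq/m) = √(23340/180) = 11.39 rad/s.
Critical damping c_c = 2√(k_eq·m) = 2√(23340 × 180) = 4099 N·s/m, so ζ = c/c_c = 672/4099 = 0.1639.
ω_d = ω_n√(1 − ζ²) = 11.39 × √(1 − 0.0269) = 11.23 rad/s.
T_d = 2π/ω_d = 0.5593 s.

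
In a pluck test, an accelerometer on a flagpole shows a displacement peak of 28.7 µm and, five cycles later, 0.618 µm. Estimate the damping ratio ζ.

Logarithmic decrement δ = (1/n)·ln(x₀/x_n) = (1/5)·ln(28.7/0.618) = (1/5)·ln(46.44) = 0.7676.
ζ = δ/√(4π² + δ²) = 0.7676/√(39.48 + 0.589) = 0.7676/6.330 = 0.1213.

0.121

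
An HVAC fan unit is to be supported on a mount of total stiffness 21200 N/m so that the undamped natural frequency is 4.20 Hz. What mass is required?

ω_n = 2πf_n = 2π × 4.20 = 26.39 rad/s.
m = k/ω_n² = 21200/26.39² = 21200/696.4 = 30.44 kg.

30.4 kg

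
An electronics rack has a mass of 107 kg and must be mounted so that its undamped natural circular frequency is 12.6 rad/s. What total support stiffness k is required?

k = m·ω_n² = 107 × 12.60² = 107 × 158.8 = 16990 N/m.

17000 N/m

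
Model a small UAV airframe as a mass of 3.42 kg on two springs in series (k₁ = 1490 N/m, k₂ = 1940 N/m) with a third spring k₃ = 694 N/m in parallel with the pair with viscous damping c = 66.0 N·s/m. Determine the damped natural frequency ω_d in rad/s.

Series pair: k_s = k₁k₂/(k₁+k₂) = (1490)(1940)/(1490 + 1940) = 842.7 N/m. In parallel with k₃: k_eq = 842.7 + 694 = 1537 N/m.
ω_n = √(k_eq/m) = √(1537/3.42) = 21.20 rad/s.
Critical damping c_c = 2√(k_eq·m) = 2√(1537 × 3.42) = 145.0 N·s/m, so ζ = c/c_c = 66.0/145.0 = 0.4552.
ω_d = ω_n√(1 − ζ²) = 21.20 × √(1 − 0.207) = 18.87 rad/s.

18.9 rad/s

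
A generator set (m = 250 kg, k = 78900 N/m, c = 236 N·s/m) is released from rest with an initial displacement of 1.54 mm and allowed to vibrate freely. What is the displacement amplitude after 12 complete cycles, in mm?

ζ = c/(2√(km)) = 236/(2√(78900 × 250)) = 236/8883 = 0.02657.
Logarithmic decrement δ = 2πζ/√(1 − ζ²) = 2π × 0.02657/√(1 − 0.000706) = 0.1670.
After n cycles, x_n/x₀ = e^(−nδ), so x_12 = 1.54 × e^(−12 × 0.1670) = 1.54 × 0.1348 = 0.2076 mm.

0.208 mm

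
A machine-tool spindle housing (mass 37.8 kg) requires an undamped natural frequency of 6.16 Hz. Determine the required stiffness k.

56600 N/m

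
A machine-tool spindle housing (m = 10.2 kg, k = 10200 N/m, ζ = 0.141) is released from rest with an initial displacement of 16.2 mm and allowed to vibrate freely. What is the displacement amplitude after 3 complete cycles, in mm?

Logarithmic decrement δ = 2πζ/√(1 − ζ²) = 2π × 0.1410/√(1 − 0.0199) = 0.8949.
After n cycles, x_n/x₀ = e^(−nδ), so x_3 = 16.2 × e^(−3 × 0.8949) = 16.2 × 0.06825 = 1.106 mm.

1.11 mm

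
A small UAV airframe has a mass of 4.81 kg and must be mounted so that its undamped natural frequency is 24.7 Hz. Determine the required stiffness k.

ω_n = 2πf_n = 2π × 24.7 = 155.2 rad/s.
k = m·ω_n² = 4.81 × 155.2² = 4.81 × 24090 = 115900 N/m.

116000 N/m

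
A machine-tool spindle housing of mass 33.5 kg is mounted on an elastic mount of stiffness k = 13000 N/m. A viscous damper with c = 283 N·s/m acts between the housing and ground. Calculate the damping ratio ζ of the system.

0.214

ω_n = √(k/m) = √(13000/33.5) = 19.70 rad/s.
Critical damping c_c = 2√(k·m) = 2√(13000 × 33.5) = 1320 N·s/m, so ζ = c/c_c = 283/1320 = 0.2144.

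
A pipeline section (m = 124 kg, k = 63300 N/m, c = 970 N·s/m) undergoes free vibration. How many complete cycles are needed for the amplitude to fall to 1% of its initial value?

ζ = c/(2√(km)) = 970/(2√(63300 × 124)) = 970/5603 = 0.1731.
Logarithmic decrement δ = 2πζ/√(1 − ζ²) = 2π × 0.1731/√(1 − 0.0300) = 1.104.
x_n/x₀ = e^(−nδ) ≤ 0.01; take ln: n ≥ ln(1/0.01)/δ = 4.605/1.104 = 4.170.
So 5 complete cycles are required.

5 cycles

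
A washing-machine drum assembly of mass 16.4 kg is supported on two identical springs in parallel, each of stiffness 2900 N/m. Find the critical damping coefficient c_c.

617 N·s/m

Parallel springs add: k_eq = 2 × 2900 = 5800 N/m.
c_c = 2√(k_eq·m) = 2√(5800 × 16.4) = 2 × 308.4 = 616.8 N·s/m.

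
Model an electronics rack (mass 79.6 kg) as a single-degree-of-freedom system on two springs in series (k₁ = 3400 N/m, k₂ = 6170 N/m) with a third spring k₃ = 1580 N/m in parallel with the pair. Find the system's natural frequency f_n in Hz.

Series pair: k_s = k₁k₂/(k₁+k₂) = (3400)(6170)/(3400 + 6170) = 2192 N/m. In parallel with k₃: k_eq = 2192 + 1580 = 3772 N/m.
ω_n = √(k_eq/m) = √(3772/79.6) = √47.39 = 6.884 rad/s.
f_n = ω_n/(2π) = 6.884/6.283 = 1.096 Hz.

1.10 Hz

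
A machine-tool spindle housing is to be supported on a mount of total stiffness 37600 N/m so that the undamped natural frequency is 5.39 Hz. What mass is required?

ω_n = 2πf_n = 2π × 5.39 = 33.87 rad/s.
m = k/ω_n² = 37600/33.87² = 37600/1147 = 32.78 kg.

32.8 kg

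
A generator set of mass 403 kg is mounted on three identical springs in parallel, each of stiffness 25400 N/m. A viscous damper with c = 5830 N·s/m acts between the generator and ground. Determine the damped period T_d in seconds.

Parallel springs add: k_eq = 3 × 25400 = 76200 N/m.
ω_n = √(k_eq/m) = √(76200/403) = 13.75 rad/s.
Critical damping c_c = 2√(k_eq·m) = 2√(76200 × 403) = 11080 N·s/m, so ζ = c/c_c = 5830/11080 = 0.5260.
ω_d = ω_n√(1 − ζ²) = 13.75 × √(1 − 0.277) = 11.69 rad/s.
T_d = 2π/ω_d = 0.5373 s.

0.537 s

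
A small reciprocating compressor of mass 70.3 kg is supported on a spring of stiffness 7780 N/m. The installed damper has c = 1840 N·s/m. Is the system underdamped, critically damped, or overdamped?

overdamped

c_c = 2√(k·m) = 1479 N·s/m; ζ = c/c_c = 1840/1479 = 1.24.
Since ζ > 1 the system is overdamped.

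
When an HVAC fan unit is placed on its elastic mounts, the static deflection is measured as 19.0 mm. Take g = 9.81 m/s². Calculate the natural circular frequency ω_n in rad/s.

ω_n = √(g/δ_st) = √(9.81/0.0190) = √516.3 = 22.72 rad/s.

22.7 rad/s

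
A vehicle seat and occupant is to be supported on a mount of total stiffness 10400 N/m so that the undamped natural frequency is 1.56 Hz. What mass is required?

108 kg

ω_n = 2πf_n = 2π × 1.56 = 9.802 rad/s.
m = k/ω_n² = 10400/9.802² = 10400/96.07 = 108.2 kg.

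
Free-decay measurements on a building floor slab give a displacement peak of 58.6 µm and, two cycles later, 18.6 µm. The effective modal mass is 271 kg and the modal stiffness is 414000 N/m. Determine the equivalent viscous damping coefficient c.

1930 N·s/m

Logarithmic decrement δ = (1/n)·ln(x₀/x_n) = (1/2)·ln(58.6/18.6) = (1/2)·ln(3.151) = 0.5738.
ζ = δ/√(4π² + δ²) = 0.5738/√(39.48 + 0.329) = 0.5738/6.309 = 0.09094.
c = ζ · 2√(km) = 0.09094 × 2√(414000 × 271) = 0.09094 × 21180 = 1927 N·s/m.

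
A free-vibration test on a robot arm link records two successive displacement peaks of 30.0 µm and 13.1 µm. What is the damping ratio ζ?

Logarithmic decrement δ = (1/n)·ln(x₀/x_n) = (1/1)·ln(30.0/13.1) = (1/1)·ln(2.290) = 0.8286.
ζ = δ/√(4π² + δ²) = 0.8286/√(39.48 + 0.687) = 0.8286/6.338 = 0.1307.

0.131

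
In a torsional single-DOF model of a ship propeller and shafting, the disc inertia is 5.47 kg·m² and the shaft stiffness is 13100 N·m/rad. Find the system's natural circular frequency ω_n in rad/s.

48.9 rad/s

ω_n = √(k_t/J) = √(13100/5.47) = √2395 = 48.94 rad/s.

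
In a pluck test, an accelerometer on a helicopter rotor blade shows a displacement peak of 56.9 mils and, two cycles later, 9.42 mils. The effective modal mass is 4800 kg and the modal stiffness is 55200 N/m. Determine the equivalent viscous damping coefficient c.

4610 N·s/m

Logarithmic decrement δ = (1/n)·ln(x₀/x_n) = (1/2)·ln(56.9/9.42) = (1/2)·ln(6.040) = 0.8992.
ζ = δ/√(4π² + δ²) = 0.8992/√(39.48 + 0.809) = 0.8992/6.347 = 0.1417.
c = ζ · 2√(km) = 0.1417 × 2√(55200 × 4800) = 0.1417 × 32560 = 4612 N·s/m.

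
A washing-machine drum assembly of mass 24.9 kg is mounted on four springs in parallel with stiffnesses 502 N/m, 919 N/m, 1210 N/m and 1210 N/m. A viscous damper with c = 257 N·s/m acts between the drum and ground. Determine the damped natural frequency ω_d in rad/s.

11.3 rad/s

Parallel springs add: k_eq = 502 + 919 + 1210 + 1210 = 3841 N/m.
ω_n = √(k_eq/m) = √(3841/24.9) = 12.42 rad/s.
Critical damping c_c = 2√(k_eq·m) = 2√(3841 × 24.9) = 618.5 N·s/m, so ζ = c/c_c = 257/618.5 = 0.4155.
ω_d = ω_n√(1 − ζ²) = 12.42 × √(1 − 0.173) = 11.30 rad/s.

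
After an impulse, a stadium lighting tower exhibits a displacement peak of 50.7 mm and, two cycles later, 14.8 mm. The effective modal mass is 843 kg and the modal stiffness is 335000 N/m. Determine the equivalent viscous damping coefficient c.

Logarithmic decrement δ = (1/n)·ln(x₀/x_n) = (1/2)·ln(50.7/14.8) = (1/2)·ln(3.426) = 0.6156.
ζ = δ/√(4π² + δ²) = 0.6156/√(39.48 + 0.379) = 0.6156/6.313 = 0.09752.
c = ζ · 2√(km) = 0.09752 × 2√(335000 × 843) = 0.09752 × 33610 = 3278 N·s/m.

3280 N·s/m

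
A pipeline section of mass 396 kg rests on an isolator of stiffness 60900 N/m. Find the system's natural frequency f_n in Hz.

ω_n = √(k/m) = √(60900/396) = √153.8 = 12.40 rad/s.
f_n = ω_n/(2π) = 12.40/6.283 = 1.974 Hz.

1.97 Hz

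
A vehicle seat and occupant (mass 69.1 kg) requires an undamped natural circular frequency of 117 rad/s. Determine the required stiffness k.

946000 N/m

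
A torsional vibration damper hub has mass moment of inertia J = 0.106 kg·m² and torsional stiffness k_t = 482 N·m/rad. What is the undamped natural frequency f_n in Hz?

10.7 Hz

ω_n = √(k_t/J) = √(482/0.106) = √4547 = 67.43 rad/s.
f_n = ω_n/(2π) = 67.43/6.283 = 10.73 Hz.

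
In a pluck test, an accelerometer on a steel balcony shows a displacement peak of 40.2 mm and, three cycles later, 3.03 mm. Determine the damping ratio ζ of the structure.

0.136

Logarithmic decrement δ = (1/n)·ln(x₀/x_n) = (1/3)·ln(40.2/3.03) = (1/3)·ln(13.27) = 0.8618.
ζ = δ/√(4π² + δ²) = 0.8618/√(39.48 + 0.743) = 0.8618/6.342 = 0.1359.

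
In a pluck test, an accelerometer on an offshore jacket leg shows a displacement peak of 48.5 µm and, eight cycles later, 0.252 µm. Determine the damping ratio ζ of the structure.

0.104

Logarithmic decrement δ = (1/n)·ln(x₀/x_n) = (1/8)·ln(48.5/0.252) = (1/8)·ln(192.5) = 0.6575.
ζ = δ/√(4π² + δ²) = 0.6575/√(39.48 + 0.432) = 0.6575/6.317 = 0.1041.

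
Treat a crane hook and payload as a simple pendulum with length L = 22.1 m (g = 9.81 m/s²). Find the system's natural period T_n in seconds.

For a simple pendulum ω_n = √(g/L) = √(9.81/22.1) = √0.4439 = 0.6663 rad/s.
T_n = 2π/ω_n = 6.283/0.6663 = 9.431 s.

9.43 s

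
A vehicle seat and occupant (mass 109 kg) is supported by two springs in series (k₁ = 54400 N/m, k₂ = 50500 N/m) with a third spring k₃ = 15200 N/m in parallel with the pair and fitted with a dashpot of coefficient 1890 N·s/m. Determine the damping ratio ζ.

Series pair: k_s = k₁k₂/(k₁+k₂) = (54400)(50500)/(54400 + 50500) = 26190 N/m. In parallel with k₃: k_eq = 26190 + 15200 = 41390 N/m.
ω_n = √(k_eq/m) = √(41390/109) = 19.49 rad/s.
Critical damping c_c = 2√(k_eq·m) = 2√(41390 × 109) = 4248 N·s/m, so ζ = c/c_c = 1890/4248 = 0.4449.

0.445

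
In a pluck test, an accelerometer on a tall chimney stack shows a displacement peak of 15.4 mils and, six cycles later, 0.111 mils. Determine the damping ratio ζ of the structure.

0.130

Logarithmic decrement δ = (1/n)·ln(x₀/x_n) = (1/6)·ln(15.4/0.111) = (1/6)·ln(138.7) = 0.8221.
ζ = δ/√(4π² + δ²) = 0.8221/√(39.48 + 0.676) = 0.8221/6.337 = 0.1297.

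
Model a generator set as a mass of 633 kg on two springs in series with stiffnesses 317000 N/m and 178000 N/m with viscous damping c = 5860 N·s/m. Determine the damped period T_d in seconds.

0.499 s

Series springs: 1/k_eq = 1/317000 + 1/178000 = 8.773×10^-6, so k_eq = 114000 N/m.
ω_n = √(k_eq/m) = √(114000/633) = 13.42 rad/s.
Critical damping c_c = 2√(k_eq·m) = 2√(114000 × 633) = 16990 N·s/m, so ζ = c/c_c = 5860/16990 = 0.3449.
ω_d = ω_n√(1 − ζ²) = 13.42 × √(1 − 0.119) = 12.60 rad/s.
T_d = 2π/ω_d = 0.4988 s.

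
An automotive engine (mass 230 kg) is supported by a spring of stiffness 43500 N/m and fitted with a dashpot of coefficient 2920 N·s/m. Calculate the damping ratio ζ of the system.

ω_n = √(k/m) = √(43500/230) = 13.75 rad/s.
Critical damping c_c = 2√(k·m) = 2√(43500 × 230) = 6326 N·s/m, so ζ = c/c_c = 2920/6326 = 0.4616.

0.462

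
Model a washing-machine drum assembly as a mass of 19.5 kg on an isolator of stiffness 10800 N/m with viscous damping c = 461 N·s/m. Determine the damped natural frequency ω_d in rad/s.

ω_n = √(k/m) = √(10800/19.5) = 23.53 rad/s.
Critical damping c_c = 2√(k·m) = 2√(10800 × 19.5) = 917.8 N·s/m, so ζ = c/c_c = 461/917.8 = 0.5023.
ω_d = ω_n√(1 − ζ²) = 23.53 × √(1 − 0.252) = 20.35 rad/s.

20.3 rad/s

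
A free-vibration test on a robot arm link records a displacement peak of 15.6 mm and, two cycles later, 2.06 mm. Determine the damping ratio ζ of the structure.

0.159

Logarithmic decrement δ = (1/n)·ln(x₀/x_n) = (1/2)·ln(15.6/2.06) = (1/2)·ln(7.573) = 1.012.
ζ = δ/√(4π² + δ²) = 1.012/√(39.48 + 1.02) = 1.012/6.364 = 0.1591.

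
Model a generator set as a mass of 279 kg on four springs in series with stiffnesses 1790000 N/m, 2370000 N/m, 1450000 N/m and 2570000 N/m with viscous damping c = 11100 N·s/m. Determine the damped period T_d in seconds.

0.171 s

Series springs: 1/k_eq = 1/1790000 + 1/2370000 + 1/1450000 + 1/2570000 = 2.059×10^-6, so k_eq = 485600 N/m.
ω_n = √(k_eq/m) = √(485600/279) = 41.72 rad/s.
Critical damping c_c = 2√(k_eq·m) = 2√(485600 × 279) = 23280 N·s/m, so ζ = c/c_c = 11100/23280 = 0.4768.
ω_d = ω_n√(1 − ζ²) = 41.72 × √(1 − 0.227) = 36.67 rad/s.
T_d = 2π/ω_d = 0.1713 s.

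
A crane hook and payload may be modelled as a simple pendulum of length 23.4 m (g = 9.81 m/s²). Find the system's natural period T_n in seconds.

9.70 s

For a simple pendulum ω_n = √(g/L) = √(9.81/23.4) = √0.4192 = 0.6475 rad/s.
T_n = 2π/ω_n = 6.283/0.6475 = 9.704 s.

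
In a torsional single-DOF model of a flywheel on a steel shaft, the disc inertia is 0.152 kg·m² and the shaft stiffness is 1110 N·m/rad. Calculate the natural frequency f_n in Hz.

13.6 Hz

ω_n = √(k_t/J) = √(1110/0.152) = √7303 = 85.46 rad/s.
f_n = ω_n/(2π) = 85.46/6.283 = 13.60 Hz.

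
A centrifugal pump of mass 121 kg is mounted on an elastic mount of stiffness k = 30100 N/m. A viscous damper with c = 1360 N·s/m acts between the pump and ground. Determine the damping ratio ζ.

0.356

ω_n = √(k/m) = √(30100/121) = 15.77 rad/s.
Critical damping c_c = 2√(k·m) = 2√(30100 × 121) = 3817 N·s/m, so ζ = c/c_c = 1360/3817 = 0.3563.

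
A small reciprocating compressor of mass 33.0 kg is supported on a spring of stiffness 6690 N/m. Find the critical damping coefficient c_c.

940 N·s/m

c_c = 2√(k·m) = 2√(6690 × 33.0) = 2 × 469.9 = 939.7 N·s/m.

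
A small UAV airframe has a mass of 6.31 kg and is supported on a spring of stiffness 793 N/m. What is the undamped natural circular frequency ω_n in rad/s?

ω_n = √(k/m) = √(793.0/6.31) = √125.7 = 11.21 rad/s.

11.2 rad/s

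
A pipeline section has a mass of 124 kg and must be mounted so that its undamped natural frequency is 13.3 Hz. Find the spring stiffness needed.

ω_n = 2πf_n = 2π × 13.3 = 83.57 rad/s.
k = m·ω_n² = 124 × 83.57² = 124 × 6983 = 865900 N/m.

866000 N/m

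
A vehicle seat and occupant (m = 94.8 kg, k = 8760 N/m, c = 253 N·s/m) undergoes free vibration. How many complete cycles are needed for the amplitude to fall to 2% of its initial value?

ζ = c/(2√(km)) = 253/(2√(8760 × 94.8)) = 253/1823 = 0.1388.
Logarithmic decrement δ = 2πζ/√(1 − ζ²) = 2π × 0.1388/√(1 − 0.0193) = 0.8807.
x_n/x₀ = e^(−nδ) ≤ 0.02; take ln: n ≥ ln(1/0.02)/δ = 3.912/0.8807 = 4.442.
So 5 complete cycles are required.

5 cycles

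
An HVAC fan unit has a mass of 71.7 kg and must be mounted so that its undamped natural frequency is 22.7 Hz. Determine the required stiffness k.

1460000 N/m

ω_n = 2πf_n = 2π × 22.7 = 142.6 rad/s.
k = m·ω_n² = 71.7 × 142.6² = 71.7 × 20340 = 1459000 N/m.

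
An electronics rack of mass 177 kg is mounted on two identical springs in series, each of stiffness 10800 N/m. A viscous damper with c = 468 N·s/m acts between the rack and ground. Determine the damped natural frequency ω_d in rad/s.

Series springs: 1/k_eq = 2/10800, so k_eq = 10800/2 = 5400 N/m.
ω_n = √(k_eq/m) = √(5400/177) = 5.523 rad/s.
Critical damping c_c = 2√(k_eq·m) = 2√(5400 × 177) = 1955 N·s/m, so ζ = c/c_c = 468/1955 = 0.2393.
ω_d = ω_n√(1 − ζ²) = 5.523 × √(1 − 0.0573) = 5.363 rad/s.

5.36 rad/s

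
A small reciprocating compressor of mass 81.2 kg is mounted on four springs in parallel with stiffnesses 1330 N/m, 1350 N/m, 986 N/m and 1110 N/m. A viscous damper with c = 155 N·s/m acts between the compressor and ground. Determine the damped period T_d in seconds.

Parallel springs add: k_eq = 1330 + 1350 + 986 + 1110 = 4776 N/m.
ω_n = √(k_eq/m) = √(4776/81.2) = 7.669 rad/s.
Critical damping c_c = 2√(k_eq·m) = 2√(4776 × 81.2) = 1245 N·s/m, so ζ = c/c_c = 155/1245 = 0.1244.
ω_d = ω_n√(1 − ζ²) = 7.669 × √(1 − 0.0155) = 7.610 rad/s.
T_d = 2π/ω_d = 0.8257 s.

0.826 s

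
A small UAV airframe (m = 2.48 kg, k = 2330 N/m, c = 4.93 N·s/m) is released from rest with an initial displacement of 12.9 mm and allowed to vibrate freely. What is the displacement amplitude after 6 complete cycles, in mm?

3.80 mm

ζ = c/(2√(km)) = 4.93/(2√(2330 × 2.48)) = 4.93/152.0 = 0.03243.
Logarithmic decrement δ = 2πζ/√(1 − ζ²) = 2π × 0.03243/√(1 − 0.00105) = 0.2039.
After n cycles, x_n/x₀ = e^(−nδ), so x_6 = 12.9 × e^(−6 × 0.2039) = 12.9 × 0.2943 = 3.797 mm.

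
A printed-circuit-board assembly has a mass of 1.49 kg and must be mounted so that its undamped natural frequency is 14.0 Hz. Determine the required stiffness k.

ω_n = 2πf_n = 2π × 14.0 = 87.96 rad/s.
k = m·ω_n² = 1.49 × 87.96² = 1.49 × 7738 = 11530 N/m.

11500 N/m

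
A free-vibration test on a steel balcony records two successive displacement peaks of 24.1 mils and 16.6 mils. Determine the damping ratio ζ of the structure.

Logarithmic decrement δ = (1/n)·ln(x₀/x_n) = (1/1)·ln(24.1/16.6) = (1/1)·ln(1.452) = 0.3728.
ζ = δ/√(4π² + δ²) = 0.3728/√(39.48 + 0.139) = 0.3728/6.294 = 0.05923.

0.0592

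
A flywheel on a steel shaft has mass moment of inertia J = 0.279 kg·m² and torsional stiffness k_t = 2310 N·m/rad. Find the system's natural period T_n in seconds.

ω_n = √(k_t/J) = √(2310/0.279) = √8280 = 90.99 rad/s.
T_n = 2π/ω_n = 6.283/90.99 = 0.06905 s.

0.0691 s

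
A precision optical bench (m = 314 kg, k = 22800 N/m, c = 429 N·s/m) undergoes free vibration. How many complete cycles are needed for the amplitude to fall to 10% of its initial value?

ζ = c/(2√(km)) = 429/(2√(22800 × 314)) = 429/5351 = 0.08017.
Logarithmic decrement δ = 2πζ/√(1 − ζ²) = 2π × 0.08017/√(1 − 0.00643) = 0.5053.
x_n/x₀ = e^(−nδ) ≤ 0.1; take ln: n ≥ ln(1/0.1)/δ = 2.303/0.5053 = 4.557.
So 5 complete cycles are required.

5 cycles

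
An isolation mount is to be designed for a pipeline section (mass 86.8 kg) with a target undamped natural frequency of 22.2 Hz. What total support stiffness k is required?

1690000 N/m

ω_n = 2πf_n = 2π × 22.2 = 139.5 rad/s.
k = m·ω_n² = 86.8 × 139.5² = 86.8 × 19460 = 1689000 N/m.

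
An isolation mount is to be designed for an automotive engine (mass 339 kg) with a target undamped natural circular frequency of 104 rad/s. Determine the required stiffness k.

k = m·ω_n² = 339 × 104.0² = 339 × 10820 = 3667000 N/m.

3670000 N/m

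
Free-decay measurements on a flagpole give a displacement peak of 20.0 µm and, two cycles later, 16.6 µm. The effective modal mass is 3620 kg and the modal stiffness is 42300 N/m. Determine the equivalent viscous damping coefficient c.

367 N·s/m

Logarithmic decrement δ = (1/n)·ln(x₀/x_n) = (1/2)·ln(20.0/16.6) = (1/2)·ln(1.205) = 0.09316.
ζ = δ/√(4π² + δ²) = 0.09316/√(39.48 + 0.00868) = 0.09316/6.284 = 0.01483.
c = ζ · 2√(km) = 0.01483 × 2√(42300 × 3620) = 0.01483 × 24750 = 366.9 N·s/m.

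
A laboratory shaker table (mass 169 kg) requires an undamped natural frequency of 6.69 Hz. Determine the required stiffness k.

ω_n = 2πf_n = 2π × 6.69 = 42.03 rad/s.
k = m·ω_n² = 169 × 42.03² = 169 × 1767 = 298600 N/m.

299000 N/m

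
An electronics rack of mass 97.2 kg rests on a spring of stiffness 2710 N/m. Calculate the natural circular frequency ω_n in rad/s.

5.28 rad/s

ω_n = √(k/m) = √(2710/97.2) = √27.88 = 5.280 rad/s.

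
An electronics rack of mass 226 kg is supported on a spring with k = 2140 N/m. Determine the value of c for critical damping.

c_c = 2√(k·m) = 2√(2140 × 226) = 2 × 695.4 = 1391 N·s/m.

1390 N·s/m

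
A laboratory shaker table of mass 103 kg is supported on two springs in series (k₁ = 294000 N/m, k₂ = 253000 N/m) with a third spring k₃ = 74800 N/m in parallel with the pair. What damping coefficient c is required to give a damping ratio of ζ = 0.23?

Series pair: k_s = k₁k₂/(k₁+k₂) = (294000)(253000)/(294000 + 253000) = 136000 N/m. In parallel with k₃: k_eq = 136000 + 74800 = 210800 N/m.
c_c = 2√(k_eq·m) = 2√(210800 × 103) = 9319 N·s/m.
c = ζ·c_c = 0.23 × 9319 = 2143 N·s/m.

2140 N·s/m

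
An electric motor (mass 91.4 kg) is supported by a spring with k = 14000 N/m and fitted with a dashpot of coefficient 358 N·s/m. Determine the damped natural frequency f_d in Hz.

ω_n = √(k/m) = √(14000/91.4) = 12.38 rad/s.
Critical damping c_c = 2√(k·m) = 2√(14000 × 91.4) = 2262 N·s/m, so ζ = c/c_c = 358/2262 = 0.1582.
ω_d = ω_n√(1 − ζ²) = 12.38 × √(1 − 0.0250) = 12.22 rad/s.
f_d = ω_d/(2π) = 1.945 Hz.

1.94 Hz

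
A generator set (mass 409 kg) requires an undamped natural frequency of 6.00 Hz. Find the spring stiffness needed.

581000 N/m

ω_n = 2πf_n = 2π × 6.00 = 37.70 rad/s.
k = m·ω_n² = 409 × 37.70² = 409 × 1421 = 581300 N/m.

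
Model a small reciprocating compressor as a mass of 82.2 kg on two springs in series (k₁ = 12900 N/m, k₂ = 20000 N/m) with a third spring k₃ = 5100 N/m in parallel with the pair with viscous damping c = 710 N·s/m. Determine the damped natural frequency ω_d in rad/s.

11.8 rad/s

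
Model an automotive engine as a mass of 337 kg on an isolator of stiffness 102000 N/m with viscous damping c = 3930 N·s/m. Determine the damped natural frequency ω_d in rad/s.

ω_n = √(k/m) = √(102000/337) = 17.40 rad/s.
Critical damping c_c = 2√(k·m) = 2√(102000 × 337) = 11730 N·s/m, so ζ = c/c_c = 3930/11730 = 0.3352.
ω_d = ω_n√(1 − ζ²) = 17.40 × √(1 − 0.112) = 16.39 rad/s.

16.4 rad/s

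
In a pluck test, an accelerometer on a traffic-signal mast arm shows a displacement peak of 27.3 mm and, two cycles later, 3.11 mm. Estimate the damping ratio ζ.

0.170

Logarithmic decrement δ = (1/n)·ln(x₀/x_n) = (1/2)·ln(27.3/3.11) = (1/2)·ln(8.778) = 1.086.
ζ = δ/√(4π² + δ²) = 1.086/√(39.48 + 1.18) = 1.086/6.376 = 0.1703.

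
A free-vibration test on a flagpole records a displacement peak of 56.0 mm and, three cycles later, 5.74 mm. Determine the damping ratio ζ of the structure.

0.120

Logarithmic decrement δ = (1/n)·ln(x₀/x_n) = (1/3)·ln(56.0/5.74) = (1/3)·ln(9.756) = 0.7593.
ζ = δ/√(4π² + δ²) = 0.7593/√(39.48 + 0.577) = 0.7593/6.329 = 0.1200.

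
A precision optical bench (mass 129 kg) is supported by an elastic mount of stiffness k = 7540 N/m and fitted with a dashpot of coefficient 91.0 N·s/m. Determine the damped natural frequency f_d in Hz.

1.22 Hz

ω_n = √(k/m) = √(7540/129) = 7.645 rad/s.
Critical damping c_c = 2√(k·m) = 2√(7540 × 129) = 1972 N·s/m, so ζ = c/c_c = 91.0/1972 = 0.04614.
ω_d = ω_n√(1 − ζ²) = 7.645 × √(1 − 0.00213) = 7.637 rad/s.
f_d = ω_d/(2π) = 1.215 Hz.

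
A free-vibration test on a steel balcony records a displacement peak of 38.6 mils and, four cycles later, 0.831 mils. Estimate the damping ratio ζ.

Logarithmic decrement δ = (1/n)·ln(x₀/x_n) = (1/4)·ln(38.6/0.831) = (1/4)·ln(46.45) = 0.9596.
ζ = δ/√(4π² + δ²) = 0.9596/√(39.48 + 0.921) = 0.9596/6.356 = 0.1510.

0.151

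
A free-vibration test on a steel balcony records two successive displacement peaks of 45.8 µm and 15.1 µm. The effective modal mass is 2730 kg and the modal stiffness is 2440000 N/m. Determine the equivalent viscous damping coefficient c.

28400 N·s/m

Logarithmic decrement δ = (1/n)·ln(x₀/x_n) = (1/1)·ln(45.8/15.1) = (1/1)·ln(3.033) = 1.110.
ζ = δ/√(4π² + δ²) = 1.110/√(39.48 + 1.23) = 1.110/6.380 = 0.1739.
c = ζ · 2√(km) = 0.1739 × 2√(2440000 × 2730) = 0.1739 × 163200 = 28390 N·s/m.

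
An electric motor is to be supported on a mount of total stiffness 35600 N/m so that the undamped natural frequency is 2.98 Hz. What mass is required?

102 kg

ω_n = 2πf_n = 2π × 2.98 = 18.72 rad/s.
m = k/ω_n² = 35600/18.72² = 35600/350.6 = 101.5 kg.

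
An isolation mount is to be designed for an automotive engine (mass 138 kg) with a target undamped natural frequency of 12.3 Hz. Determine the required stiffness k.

824000 N/m

ω_n = 2πf_n = 2π × 12.3 = 77.28 rad/s.
k = m·ω_n² = 138 × 77.28² = 138 × 5973 = 824200 N/m.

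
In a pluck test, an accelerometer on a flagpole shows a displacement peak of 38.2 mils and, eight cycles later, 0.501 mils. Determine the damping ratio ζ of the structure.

Logarithmic decrement δ = (1/n)·ln(x₀/x_n) = (1/8)·ln(38.2/0.501) = (1/8)·ln(76.25) = 0.5417.
ζ = δ/√(4π² + δ²) = 0.5417/√(39.48 + 0.293) = 0.5417/6.306 = 0.08590.

0.0859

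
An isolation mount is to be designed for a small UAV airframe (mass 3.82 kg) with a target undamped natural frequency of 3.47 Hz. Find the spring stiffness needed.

ω_n = 2πf_n = 2π × 3.47 = 21.80 rad/s.
k = m·ω_n² = 3.82 × 21.80² = 3.82 × 475.4 = 1816 N/m.

1820 N/m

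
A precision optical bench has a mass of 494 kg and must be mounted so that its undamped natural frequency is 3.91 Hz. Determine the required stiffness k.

298000 N/m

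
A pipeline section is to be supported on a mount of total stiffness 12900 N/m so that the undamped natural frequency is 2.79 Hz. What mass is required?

ω_n = 2πf_n = 2π × 2.79 = 17.53 rad/s.
m = k/ω_n² = 12900/17.53² = 12900/307.3 = 41.98 kg.

42.0 kg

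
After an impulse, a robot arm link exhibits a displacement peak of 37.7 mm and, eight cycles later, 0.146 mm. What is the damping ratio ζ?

0.110

Logarithmic decrement δ = (1/n)·ln(x₀/x_n) = (1/8)·ln(37.7/0.146) = (1/8)·ln(258.2) = 0.6942.
ζ = δ/√(4π² + δ²) = 0.6942/√(39.48 + 0.482) = 0.6942/6.321 = 0.1098.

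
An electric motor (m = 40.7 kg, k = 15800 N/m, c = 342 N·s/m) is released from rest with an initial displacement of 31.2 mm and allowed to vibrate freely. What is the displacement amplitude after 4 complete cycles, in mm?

0.129 mm

ζ = c/(2√(km)) = 342/(2√(15800 × 40.7)) = 342/1604 = 0.2132.
Logarithmic decrement δ = 2πζ/√(1 − ζ²) = 2π × 0.2132/√(1 − 0.0455) = 1.371.
After n cycles, x_n/x₀ = e^(−nδ), so x_4 = 31.2 × e^(−4 × 1.371) = 31.2 × 0.004146 = 0.1294 mm.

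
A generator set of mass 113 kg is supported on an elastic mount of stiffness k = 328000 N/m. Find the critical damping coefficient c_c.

12200 N·s/m

c_c = 2√(k·m) = 2√(328000 × 113) = 2 × 6088 = 12180 N·s/m.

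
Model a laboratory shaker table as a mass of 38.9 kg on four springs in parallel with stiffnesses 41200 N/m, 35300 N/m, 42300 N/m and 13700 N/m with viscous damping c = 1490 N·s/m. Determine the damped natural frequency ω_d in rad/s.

Parallel springs add: k_eq = 41200 + 35300 + 42300 + 13700 = 132500 N/m.
ω_n = √(k_eq/m) = √(132500/38.9) = 58.36 rad/s.
Critical damping c_c = 2√(k_eq·m) = 2√(132500 × 38.9) = 4541 N·s/m, so ζ = c/c_c = 1490/4541 = 0.3282.
ω_d = ω_n√(1 − ζ²) = 58.36 × √(1 − 0.108) = 55.13 rad/s.

55.1 rad/s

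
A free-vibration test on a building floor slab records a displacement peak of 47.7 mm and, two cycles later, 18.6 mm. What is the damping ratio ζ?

0.0747

Logarithmic decrement δ = (1/n)·ln(x₀/x_n) = (1/2)·ln(47.7/18.6) = (1/2)·ln(2.565) = 0.4709.
ζ = δ/√(4π² + δ²) = 0.4709/√(39.48 + 0.222) = 0.4709/6.301 = 0.07473.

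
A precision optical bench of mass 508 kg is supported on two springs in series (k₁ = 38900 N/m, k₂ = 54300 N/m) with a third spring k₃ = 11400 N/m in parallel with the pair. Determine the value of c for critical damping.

Series pair: k_s = k₁k₂/(k₁+k₂) = (38900)(54300)/(38900 + 54300) = 22660 N/m. In parallel with k₃: k_eq = 22660 + 11400 = 34060 N/m.
c_c = 2√(k_eq·m) = 2√(34060 × 508) = 2 × 4160 = 8320 N·s/m.

8320 N·s/m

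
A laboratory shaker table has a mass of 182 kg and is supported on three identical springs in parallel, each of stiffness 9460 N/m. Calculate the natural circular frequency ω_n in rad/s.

12.5 rad/s

Parallel springs add: k_eq = 3 × 9460 = 28380 N/m.
ω_n = √(k_eq/m) = √(28380/182) = √155.9 = 12.49 rad/s.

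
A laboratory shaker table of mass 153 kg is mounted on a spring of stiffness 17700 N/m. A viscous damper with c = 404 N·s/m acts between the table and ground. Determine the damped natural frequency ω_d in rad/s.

10.7 rad/s

ω_n = √(k/m) = √(17700/153) = 10.76 rad/s.
Critical damping c_c = 2√(k·m) = 2√(17700 × 153) = 3291 N·s/m, so ζ = c/c_c = 404/3291 = 0.1227.
ω_d = ω_n√(1 − ζ²) = 10.76 × √(1 − 0.0151) = 10.67 rad/s.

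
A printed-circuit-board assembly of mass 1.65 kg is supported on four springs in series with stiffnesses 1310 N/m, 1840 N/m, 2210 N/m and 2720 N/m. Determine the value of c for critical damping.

55.7 N·s/m

Series springs: 1/k_eq = 1/1310 + 1/1840 + 1/2210 + 1/2720 = 0.002127, so k_eq = 470.2 N/m.
c_c = 2√(k_eq·m) = 2√(470.2 × 1.65) = 2 × 27.85 = 55.70 N·s/m.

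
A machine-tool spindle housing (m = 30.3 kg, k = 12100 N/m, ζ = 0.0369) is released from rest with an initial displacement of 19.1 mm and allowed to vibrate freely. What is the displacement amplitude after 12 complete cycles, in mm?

1.18 mm

Logarithmic decrement δ = 2πζ/√(1 − ζ²) = 2π × 0.03690/√(1 − 0.00136) = 0.2320.
After n cycles, x_n/x₀ = e^(−nδ), so x_12 = 19.1 × e^(−12 × 0.2320) = 19.1 × 0.06179 = 1.180 mm.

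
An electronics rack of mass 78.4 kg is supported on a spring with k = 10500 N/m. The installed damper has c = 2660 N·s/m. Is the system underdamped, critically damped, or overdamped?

overdamped

c_c = 2√(k·m) = 1815 N·s/m; ζ = c/c_c = 2660/1815 = 1.47.
Since ζ > 1 the system is overdamped.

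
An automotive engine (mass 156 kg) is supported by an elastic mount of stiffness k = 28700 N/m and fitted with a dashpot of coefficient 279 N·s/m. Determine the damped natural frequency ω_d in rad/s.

13.5 rad/s

ω_n = √(k/m) = √(28700/156) = 13.56 rad/s.
Critical damping c_c = 2√(k·m) = 2√(28700 × 156) = 4232 N·s/m, so ζ = c/c_c = 279/4232 = 0.06593.
ω_d = ω_n√(1 − ζ²) = 13.56 × √(1 − 0.00435) = 13.53 rad/s.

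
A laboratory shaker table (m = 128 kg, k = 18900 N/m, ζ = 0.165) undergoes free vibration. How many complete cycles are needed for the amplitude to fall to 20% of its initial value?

2 cycles

Logarithmic decrement δ = 2πζ/√(1 − ζ²) = 2π × 0.1650/√(1 − 0.0272) = 1.051.
x_n/x₀ = e^(−nδ) ≤ 0.2; take ln: n ≥ ln(1/0.2)/δ = 1.609/1.051 = 1.531.
So 2 complete cycles are required.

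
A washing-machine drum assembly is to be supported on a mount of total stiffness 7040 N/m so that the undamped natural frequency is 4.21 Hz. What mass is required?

10.1 kg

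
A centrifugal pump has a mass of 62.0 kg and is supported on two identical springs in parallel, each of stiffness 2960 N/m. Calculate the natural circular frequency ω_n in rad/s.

Parallel springs add: k_eq = 2 × 2960 = 5920 N/m.
ω_n = √(k_eq/m) = √(5920/62.0) = √95.48 = 9.772 rad/s.

9.77 rad/s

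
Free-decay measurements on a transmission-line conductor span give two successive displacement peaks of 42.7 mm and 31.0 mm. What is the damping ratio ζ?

Logarithmic decrement δ = (1/n)·ln(x₀/x_n) = (1/1)·ln(42.7/31.0) = (1/1)·ln(1.377) = 0.3202.
ζ = δ/√(4π² + δ²) = 0.3202/√(39.48 + 0.103) = 0.3202/6.291 = 0.05090.

0.0509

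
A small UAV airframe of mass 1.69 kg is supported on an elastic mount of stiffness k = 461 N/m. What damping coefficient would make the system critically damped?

c_c = 2√(k·m) = 2√(461.0 × 1.69) = 2 × 27.91 = 55.82 N·s/m.

55.8 N·s/m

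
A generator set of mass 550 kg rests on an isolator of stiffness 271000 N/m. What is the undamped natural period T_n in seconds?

0.283 s

ω_n = √(k/m) = √(271000/550) = √492.7 = 22.20 rad/s.
T_n = 2π/ω_n = 6.283/22.20 = 0.2831 s.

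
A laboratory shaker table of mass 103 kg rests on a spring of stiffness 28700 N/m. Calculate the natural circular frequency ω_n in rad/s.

ω_n = √(k/m) = √(28700/103) = √278.6 = 16.69 rad/s.

16.7 rad/s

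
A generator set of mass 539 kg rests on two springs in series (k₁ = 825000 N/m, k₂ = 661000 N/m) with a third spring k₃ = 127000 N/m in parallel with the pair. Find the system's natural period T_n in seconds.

0.208 s

Series pair: k_s = k₁k₂/(k₁+k₂) = (825000)(661000)/(825000 + 661000) = 367000 N/m. In parallel with k₃: k_eq = 367000 + 127000 = 494000 N/m.
ω_n = √(k_eq/m) = √(494000/539) = √916.5 = 30.27 rad/s.
T_n = 2π/ω_n = 6.283/30.27 = 0.2075 s.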